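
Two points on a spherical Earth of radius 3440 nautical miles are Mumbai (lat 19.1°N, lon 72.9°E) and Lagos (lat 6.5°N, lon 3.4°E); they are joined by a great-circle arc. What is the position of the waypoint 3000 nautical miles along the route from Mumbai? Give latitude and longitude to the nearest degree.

Write both endpoints as unit vectors p₁, p₂ with components (cos φ cos λ, cos φ sin λ, sin φ).
The central angle between the endpoints is δ = arccos(p₁·p₂) ≈ 1.196 rad (68.5°). The total great-circle distance is δ·R ≈ 1.196 × 3440 ≈ 4115 nmi, so the target fraction is f = 3000/4115 ≈ 0.729.
Interpolate at f ≈ 0.729 with slerp weights a = sin((1−f)δ)/sin δ ≈ 0.342, b = sin(fδ)/sin δ ≈ 0.823.
p = a·p₁ + b·p₂ ≈ (0.911, 0.358, 0.205); φ = arcsin(p_z) ≈ 11.84°, λ = atan2(p_y, p_x) ≈ 21.43°.

≈ lat 12°N, lon 21°E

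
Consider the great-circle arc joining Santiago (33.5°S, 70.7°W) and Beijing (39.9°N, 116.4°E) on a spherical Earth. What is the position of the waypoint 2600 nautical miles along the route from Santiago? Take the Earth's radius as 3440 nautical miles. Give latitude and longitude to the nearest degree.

Write both endpoints as unit vectors p₁, p₂ with components (cos φ cos λ, cos φ sin λ, sin φ).
The central angle between the endpoints is δ = arccos(p₁·p₂) ≈ 2.992 rad (171.4°). The total great-circle distance is δ·R ≈ 2.992 × 3440 ≈ 10293 nmi, so the target fraction is f = 2600/10293 ≈ 0.253.
Interpolate at f ≈ 0.253 with slerp weights a = sin((1−f)δ)/sin δ ≈ 5.285, b = sin(fδ)/sin δ ≈ 4.608.
p = a·p₁ + b·p₂ ≈ (-0.115, -0.993, 0.039); φ = arcsin(p_z) ≈ 2.25°, λ = atan2(p_y, p_x) ≈ -96.63°.

≈ 2°N, 97°W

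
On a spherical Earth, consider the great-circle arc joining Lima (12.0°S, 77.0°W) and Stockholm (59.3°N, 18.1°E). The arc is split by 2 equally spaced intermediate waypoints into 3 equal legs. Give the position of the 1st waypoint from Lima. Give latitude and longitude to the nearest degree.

The haversine formula gives a central angle δ ≈ 1.796 rad (102.9°) between the endpoints.
Interpolate at f = 1/3 with slerp weights a = sin((1−f)δ)/sin δ ≈ 0.955, b = sin(fδ)/sin δ ≈ 0.578.
p = a·p₁ + b·p₂ ≈ (0.491, -0.819, 0.298); φ = arcsin(p_z) ≈ 17.37°, λ = atan2(p_y, p_x) ≈ -59.06°.

≈ (17°N, 59°W)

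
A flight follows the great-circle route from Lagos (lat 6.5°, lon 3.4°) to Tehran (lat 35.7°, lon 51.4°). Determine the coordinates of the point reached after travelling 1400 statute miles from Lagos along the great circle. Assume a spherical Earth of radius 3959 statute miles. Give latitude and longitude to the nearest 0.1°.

Convert each endpoint to a unit vector on the sphere (x = cos φ cos λ, y = cos φ sin λ, z = sin φ).
The central angle between the endpoints is δ = arccos(p₁·p₂) ≈ 0.920 rad (52.7°). The total great-circle distance is δ·R ≈ 0.920 × 3959 ≈ 3642 mi, so the target fraction is f = 1400/3642 ≈ 0.384.
Interpolate at f ≈ 0.384 with slerp weights a = sin((1−f)δ)/sin δ ≈ 0.674, b = sin(fδ)/sin δ ≈ 0.435.
p = a·p₁ + b·p₂ ≈ (0.889, 0.316, 0.330); φ = arcsin(p_z) ≈ 19.29°, λ = atan2(p_y, p_x) ≈ 19.56°.

≈ lat 19.3°, lon 19.6°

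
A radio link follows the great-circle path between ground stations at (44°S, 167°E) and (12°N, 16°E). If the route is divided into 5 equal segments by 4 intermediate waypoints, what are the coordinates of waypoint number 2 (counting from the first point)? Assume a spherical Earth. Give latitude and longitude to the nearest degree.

From cos δ = sin φ₁ sin φ₂ + cos φ₁ cos φ₂ cos Δλ, the central angle is δ ≈ 2.434 rad (139.4°).
Interpolate at f = 2/5 with slerp weights a = sin((1−f)δ)/sin δ ≈ 1.529, b = sin(fδ)/sin δ ≈ 1.272.
p = a·p₁ + b·p₂ ≈ (0.124, 0.590, -0.798); φ = arcsin(p_z) ≈ -52.90°, λ = atan2(p_y, p_x) ≈ 78.10°.

≈ (53°S, 78°E)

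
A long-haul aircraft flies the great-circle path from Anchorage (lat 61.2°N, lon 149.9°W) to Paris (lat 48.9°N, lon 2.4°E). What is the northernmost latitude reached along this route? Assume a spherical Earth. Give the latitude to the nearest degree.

The great circle lies in the plane with unit normal n̂ = (p₁ × p₂)/|p₁ × p₂|.
Here n̂_z ≈ +0.159; the vertex latitude is φ_max = arccos|n̂_z| ≈ 80.8°.

≈ 81°N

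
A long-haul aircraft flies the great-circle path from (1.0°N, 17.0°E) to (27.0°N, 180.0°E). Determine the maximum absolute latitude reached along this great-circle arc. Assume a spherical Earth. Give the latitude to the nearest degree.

The great circle lies in the plane with unit normal n̂ = (p₁ × p₂)/|p₁ × p₂|.
Here n̂_z ≈ +0.486; the vertex latitude is φ_max = arccos|n̂_z| ≈ 60.9°.

≈ 61°N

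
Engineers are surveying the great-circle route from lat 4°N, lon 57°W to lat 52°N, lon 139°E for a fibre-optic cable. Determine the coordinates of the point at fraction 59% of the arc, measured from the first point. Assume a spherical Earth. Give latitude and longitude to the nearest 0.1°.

Write both endpoints as unit vectors p₁, p₂ with components (cos φ cos λ, cos φ sin λ, sin φ).
The central angle between the endpoints is δ = arccos(p₁·p₂) ≈ 2.136 rad (122.4°).
Interpolate at f = 0.59 with slerp weights a = sin((1−f)δ)/sin δ ≈ 0.909, b = sin(fδ)/sin δ ≈ 1.127.
p = a·p₁ + b·p₂ ≈ (-0.030, -0.305, 0.952); φ = arcsin(p_z) ≈ 72.13°, λ = atan2(p_y, p_x) ≈ -95.57°.

≈ lat 72.1°N, lon 95.6°W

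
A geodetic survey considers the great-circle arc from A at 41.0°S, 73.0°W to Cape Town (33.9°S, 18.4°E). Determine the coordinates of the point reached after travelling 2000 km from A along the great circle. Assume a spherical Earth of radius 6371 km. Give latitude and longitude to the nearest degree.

Convert each endpoint to a unit vector on the sphere (x = cos φ cos λ, y = cos φ sin λ, z = sin φ).
The central angle between the endpoints is δ = arccos(p₁·p₂) ≈ 1.213 rad (69.5°). The total great-circle distance is δ·R ≈ 1.213 × 6371 ≈ 7725 km, so the target fraction is f = 2000/7725 ≈ 0.259.
Interpolate at f ≈ 0.259 with slerp weights a = sin((1−f)δ)/sin δ ≈ 0.836, b = sin(fδ)/sin δ ≈ 0.330.
p = a·p₁ + b·p₂ ≈ (0.444, -0.517, -0.732); φ = arcsin(p_z) ≈ -47.06°, λ = atan2(p_y, p_x) ≈ -49.32°.

≈ 47°S, 49°W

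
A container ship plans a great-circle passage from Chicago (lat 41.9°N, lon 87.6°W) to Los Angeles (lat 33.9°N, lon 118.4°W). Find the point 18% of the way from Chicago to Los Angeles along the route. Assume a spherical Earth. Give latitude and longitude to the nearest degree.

From cos δ = sin φ₁ sin φ₂ + cos φ₁ cos φ₂ cos Δλ, the central angle is δ ≈ 0.444 rad (25.4°).
Interpolate at f = 0.18 with slerp weights a = sin((1−f)δ)/sin δ ≈ 0.829, b = sin(fδ)/sin δ ≈ 0.186.
p = a·p₁ + b·p₂ ≈ (-0.048, -0.752, 0.657); φ = arcsin(p_z) ≈ 41.09°, λ = atan2(p_y, p_x) ≈ -93.62°.

≈ lat 41°N, lon 94°W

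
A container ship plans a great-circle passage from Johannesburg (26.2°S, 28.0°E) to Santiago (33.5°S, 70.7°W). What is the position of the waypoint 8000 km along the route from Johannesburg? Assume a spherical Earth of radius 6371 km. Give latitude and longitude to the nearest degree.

Write both endpoints as unit vectors p₁, p₂ with components (cos φ cos λ, cos φ sin λ, sin φ).
The central angle between the endpoints is δ = arccos(p₁·p₂) ≈ 1.440 rad (82.5°). The total great-circle distance is δ·R ≈ 1.440 × 6371 ≈ 9174 km, so the target fraction is f = 8000/9174 ≈ 0.872.
Interpolate at f ≈ 0.872 with slerp weights a = sin((1−f)δ)/sin δ ≈ 0.185, b = sin(fδ)/sin δ ≈ 0.959.
p = a·p₁ + b·p₂ ≈ (0.411, -0.677, -0.611); φ = arcsin(p_z) ≈ -37.65°, λ = atan2(p_y, p_x) ≈ -58.75°.

≈ 38°S, 59°W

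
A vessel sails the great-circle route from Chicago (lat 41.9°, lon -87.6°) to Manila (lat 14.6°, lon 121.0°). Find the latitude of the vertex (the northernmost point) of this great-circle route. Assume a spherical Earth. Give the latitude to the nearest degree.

≈ 67°

The great circle lies in the plane with unit normal n̂ = (p₁ × p₂)/|p₁ × p₂|.
Here n̂_z ≈ -0.389; the vertex latitude is φ_max = arccos|n̂_z| ≈ 67.1°.
Check via Clairaut: cos φ_max = |cos φ₁| · sin C = cos(41.9°)·sin(31.5°) ≈ 0.389, again giving ≈ 67.1°.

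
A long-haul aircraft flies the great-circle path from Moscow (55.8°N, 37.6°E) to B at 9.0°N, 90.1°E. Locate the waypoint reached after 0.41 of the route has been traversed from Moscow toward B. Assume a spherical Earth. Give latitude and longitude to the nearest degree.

≈ 39°N, 67°E

Convert each endpoint to a unit vector on the sphere (x = cos φ cos λ, y = cos φ sin λ, z = sin φ).
The central angle between the endpoints is δ = arccos(p₁·p₂) ≈ 1.085 rad (62.1°).
Interpolate at f = 0.41 with slerp weights a = sin((1−f)δ)/sin δ ≈ 0.675, b = sin(fδ)/sin δ ≈ 0.487.
p = a·p₁ + b·p₂ ≈ (0.300, 0.712, 0.635); φ = arcsin(p_z) ≈ 39.40°, λ = atan2(p_y, p_x) ≈ 67.16°.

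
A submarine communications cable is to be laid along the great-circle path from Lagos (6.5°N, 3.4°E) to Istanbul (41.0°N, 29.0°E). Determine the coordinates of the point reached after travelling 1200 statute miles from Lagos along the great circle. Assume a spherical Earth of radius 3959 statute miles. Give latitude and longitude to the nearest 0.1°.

≈ 21.5°N, 12.5°E

Convert each endpoint to a unit vector on the sphere (x = cos φ cos λ, y = cos φ sin λ, z = sin φ).
The central angle between the endpoints is δ = arccos(p₁·p₂) ≈ 0.722 rad (41.4°). The total great-circle distance is δ·R ≈ 0.722 × 3959 ≈ 2858 mi, so the target fraction is f = 1200/2858 ≈ 0.420.
Interpolate at f ≈ 0.420 with slerp weights a = sin((1−f)δ)/sin δ ≈ 0.615, b = sin(fδ)/sin δ ≈ 0.452.
p = a·p₁ + b·p₂ ≈ (0.909, 0.202, 0.366); φ = arcsin(p_z) ≈ 21.47°, λ = atan2(p_y, p_x) ≈ 12.51°.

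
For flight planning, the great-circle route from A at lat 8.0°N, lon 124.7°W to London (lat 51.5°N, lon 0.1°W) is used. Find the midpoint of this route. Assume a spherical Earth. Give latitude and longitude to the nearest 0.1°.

≈ lat 48.4°N, lon 85.9°W

Convert each endpoint to a unit vector on the sphere (x = cos φ cos λ, y = cos φ sin λ, z = sin φ).
The central angle between the endpoints is δ = arccos(p₁·p₂) ≈ 1.814 rad (104.0°).
Interpolate at f = 1/2 with slerp weights a = sin((1−f)δ)/sin δ ≈ 0.812, b = sin(fδ)/sin δ ≈ 0.812.
p = a·p₁ + b·p₂ ≈ (0.048, -0.662, 0.748); φ = arcsin(p_z) ≈ 48.44°, λ = atan2(p_y, p_x) ≈ -85.88°.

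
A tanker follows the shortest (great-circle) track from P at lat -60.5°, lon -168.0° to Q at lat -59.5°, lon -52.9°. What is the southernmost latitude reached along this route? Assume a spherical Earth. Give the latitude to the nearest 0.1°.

The great circle lies in the plane with unit normal n̂ = (p₁ × p₂)/|p₁ × p₂|.
Here n̂_z ≈ +0.296; the vertex latitude is φ_max = arccos|n̂_z| ≈ 72.8°.
Check via Clairaut: cos φ_max = |cos φ₁| · sin C = cos(60.5°)·sin(143.1°) ≈ 0.296, again giving ≈ 72.8°.

≈ -72.8°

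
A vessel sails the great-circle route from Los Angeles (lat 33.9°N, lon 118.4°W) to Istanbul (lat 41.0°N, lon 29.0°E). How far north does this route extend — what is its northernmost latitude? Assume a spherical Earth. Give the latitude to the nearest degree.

The great circle lies in the plane with unit normal n̂ = (p₁ × p₂)/|p₁ × p₂|.
Here n̂_z ≈ +0.342; the vertex latitude is φ_max = arccos|n̂_z| ≈ 70.0°.

≈ 70°N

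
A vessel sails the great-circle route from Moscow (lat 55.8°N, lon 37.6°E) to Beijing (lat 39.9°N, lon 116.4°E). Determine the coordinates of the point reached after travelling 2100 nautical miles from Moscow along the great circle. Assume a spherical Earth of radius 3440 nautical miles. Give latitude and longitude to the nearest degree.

≈ lat 51°N, lon 97°E

From cos δ = sin φ₁ sin φ₂ + cos φ₁ cos φ₂ cos Δλ, the central angle is δ ≈ 0.909 rad (52.1°). The total great-circle distance is δ·R ≈ 0.909 × 3440 ≈ 3128 nmi, so the target fraction is f = 2100/3128 ≈ 0.671.
Interpolate at f ≈ 0.671 with slerp weights a = sin((1−f)δ)/sin δ ≈ 0.373, b = sin(fδ)/sin δ ≈ 0.726.
p = a·p₁ + b·p₂ ≈ (-0.082, 0.627, 0.775); φ = arcsin(p_z) ≈ 50.77°, λ = atan2(p_y, p_x) ≈ 97.42°.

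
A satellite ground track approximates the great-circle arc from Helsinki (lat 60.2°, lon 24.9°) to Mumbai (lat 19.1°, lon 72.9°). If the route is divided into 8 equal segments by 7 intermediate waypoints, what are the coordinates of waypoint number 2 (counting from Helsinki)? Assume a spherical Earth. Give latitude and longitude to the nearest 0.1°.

≈ lat 52.1°, lon 44.1°

Convert each endpoint to a unit vector on the sphere (x = cos φ cos λ, y = cos φ sin λ, z = sin φ).
The central angle between the endpoints is δ = arccos(p₁·p₂) ≈ 0.930 rad (53.3°).
Interpolate at f = 2/8 with slerp weights a = sin((1−f)δ)/sin δ ≈ 0.801, b = sin(fδ)/sin δ ≈ 0.287.
p = a·p₁ + b·p₂ ≈ (0.441, 0.427, 0.789); φ = arcsin(p_z) ≈ 52.12°, λ = atan2(p_y, p_x) ≈ 44.09°.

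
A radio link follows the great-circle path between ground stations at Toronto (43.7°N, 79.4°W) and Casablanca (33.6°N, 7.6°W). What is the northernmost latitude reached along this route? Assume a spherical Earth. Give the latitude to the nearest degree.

≈ 46°N

The great circle lies in the plane with unit normal n̂ = (p₁ × p₂)/|p₁ × p₂|.
Here n̂_z ≈ +0.696; the vertex latitude is φ_max = arccos|n̂_z| ≈ 45.9°.
Check via Clairaut: cos φ_max = |cos φ₁| · sin C = cos(43.7°)·sin(74.4°) ≈ 0.696, again giving ≈ 45.9°.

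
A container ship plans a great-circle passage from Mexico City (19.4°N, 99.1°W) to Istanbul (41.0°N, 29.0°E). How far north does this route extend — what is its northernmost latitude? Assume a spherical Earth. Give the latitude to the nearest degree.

≈ 55°N

The great circle lies in the plane with unit normal n̂ = (p₁ × p₂)/|p₁ × p₂|.
Here n̂_z ≈ +0.574; the vertex latitude is φ_max = arccos|n̂_z| ≈ 54.9°.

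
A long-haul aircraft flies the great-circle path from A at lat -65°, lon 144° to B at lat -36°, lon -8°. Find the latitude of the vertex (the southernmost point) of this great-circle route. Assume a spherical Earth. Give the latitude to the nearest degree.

≈ -81°

The great circle lies in the plane with unit normal n̂ = (p₁ × p₂)/|p₁ × p₂|.
Here n̂_z ≈ -0.165; the vertex latitude is φ_max = arccos|n̂_z| ≈ 80.5°.
Check via Clairaut: cos φ_max = |cos φ₁| · sin C = cos(65.0°)·sin(157.0°) ≈ 0.165, again giving ≈ 80.5°.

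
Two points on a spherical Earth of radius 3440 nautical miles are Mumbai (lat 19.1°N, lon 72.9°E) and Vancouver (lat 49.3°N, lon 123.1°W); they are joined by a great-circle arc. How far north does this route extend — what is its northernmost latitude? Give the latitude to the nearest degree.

≈ 80°N

The great circle lies in the plane with unit normal n̂ = (p₁ × p₂)/|p₁ × p₂|.
Here n̂_z ≈ +0.181; the vertex latitude is φ_max = arccos|n̂_z| ≈ 79.6°.
Check via Clairaut: cos φ_max = |cos φ₁| · sin C = cos(19.1°)·sin(11.0°) ≈ 0.181, again giving ≈ 79.6°.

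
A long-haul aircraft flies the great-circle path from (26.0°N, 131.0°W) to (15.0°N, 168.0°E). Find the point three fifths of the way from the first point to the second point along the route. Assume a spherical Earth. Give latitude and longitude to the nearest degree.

≈ (22°N, 169°W)

Convert each endpoint to a unit vector on the sphere (x = cos φ cos λ, y = cos φ sin λ, z = sin φ).
The central angle between the endpoints is δ = arccos(p₁·p₂) ≈ 1.007 rad (57.7°).
Interpolate at f = 3/5 with slerp weights a = sin((1−f)δ)/sin δ ≈ 0.464, b = sin(fδ)/sin δ ≈ 0.672.
p = a·p₁ + b·p₂ ≈ (-0.909, -0.180, 0.377); φ = arcsin(p_z) ≈ 22.16°, λ = atan2(p_y, p_x) ≈ -168.82°.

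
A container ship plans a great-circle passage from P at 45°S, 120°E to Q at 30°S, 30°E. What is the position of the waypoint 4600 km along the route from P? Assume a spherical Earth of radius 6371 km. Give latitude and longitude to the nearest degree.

From cos δ = sin φ₁ sin φ₂ + cos φ₁ cos φ₂ cos Δλ, the central angle is δ ≈ 1.209 rad (69.3°). The total great-circle distance is δ·R ≈ 1.209 × 6371 ≈ 7705 km, so the target fraction is f = 4600/7705 ≈ 0.597.
Interpolate at f ≈ 0.597 with slerp weights a = sin((1−f)δ)/sin δ ≈ 0.501, b = sin(fδ)/sin δ ≈ 0.707.
p = a·p₁ + b·p₂ ≈ (0.353, 0.613, -0.707); φ = arcsin(p_z) ≈ -45.02°, λ = atan2(p_y, p_x) ≈ 60.05°.

≈ 45°S, 60°E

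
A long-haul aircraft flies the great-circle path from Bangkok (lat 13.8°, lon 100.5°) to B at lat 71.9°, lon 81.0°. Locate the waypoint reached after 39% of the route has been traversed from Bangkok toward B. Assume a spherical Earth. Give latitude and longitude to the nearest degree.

Convert each endpoint to a unit vector on the sphere (x = cos φ cos λ, y = cos φ sin λ, z = sin φ).
The central angle between the endpoints is δ = arccos(p₁·p₂) ≈ 1.034 rad (59.3°).
Interpolate at f = 0.39 with slerp weights a = sin((1−f)δ)/sin δ ≈ 0.686, b = sin(fδ)/sin δ ≈ 0.457.
p = a·p₁ + b·p₂ ≈ (-0.099, 0.795, 0.598); φ = arcsin(p_z) ≈ 36.71°, λ = atan2(p_y, p_x) ≈ 97.11°.

≈ lat 37°, lon 97°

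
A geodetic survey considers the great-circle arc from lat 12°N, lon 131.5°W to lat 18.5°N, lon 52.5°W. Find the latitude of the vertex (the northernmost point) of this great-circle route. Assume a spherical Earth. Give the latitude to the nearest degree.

The great circle lies in the plane with unit normal n̂ = (p₁ × p₂)/|p₁ × p₂|.
Here n̂_z ≈ +0.939; the vertex latitude is φ_max = arccos|n̂_z| ≈ 20.2°.
Check via Clairaut: cos φ_max = |cos φ₁| · sin C = cos(12.0°)·sin(73.7°) ≈ 0.939, again giving ≈ 20.2°.

≈ 20°N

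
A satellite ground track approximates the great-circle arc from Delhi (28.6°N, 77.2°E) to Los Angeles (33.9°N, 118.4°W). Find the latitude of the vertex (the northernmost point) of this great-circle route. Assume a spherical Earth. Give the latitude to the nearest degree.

The great circle lies in the plane with unit normal n̂ = (p₁ × p₂)/|p₁ × p₂|.
Here n̂_z ≈ +0.218; the vertex latitude is φ_max = arccos|n̂_z| ≈ 77.4°.
Check via Clairaut: cos φ_max = |cos φ₁| · sin C = cos(28.6°)·sin(14.4°) ≈ 0.218, again giving ≈ 77.4°.

≈ 77°N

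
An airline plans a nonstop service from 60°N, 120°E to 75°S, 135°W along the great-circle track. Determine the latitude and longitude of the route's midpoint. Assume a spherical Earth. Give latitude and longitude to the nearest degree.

From cos δ = sin φ₁ sin φ₂ + cos φ₁ cos φ₂ cos Δλ, the central angle is δ ≈ 2.626 rad (150.5°).
Interpolate at f = 1/2 with slerp weights a = sin((1−f)δ)/sin δ ≈ 1.961, b = sin(fδ)/sin δ ≈ 1.961.
p = a·p₁ + b·p₂ ≈ (-0.849, 0.490, -0.196); φ = arcsin(p_z) ≈ -11.30°, λ = atan2(p_y, p_x) ≈ 150.00°.

≈ 11°S, 150°E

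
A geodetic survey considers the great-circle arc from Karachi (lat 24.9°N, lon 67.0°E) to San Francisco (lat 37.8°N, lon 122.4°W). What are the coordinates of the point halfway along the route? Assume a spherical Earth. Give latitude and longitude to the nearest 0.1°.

From cos δ = sin φ₁ sin φ₂ + cos φ₁ cos φ₂ cos Δλ, the central angle is δ ≈ 2.036 rad (116.7°).
Interpolate at f = 1/2 with slerp weights a = sin((1−f)δ)/sin δ ≈ 0.953, b = sin(fδ)/sin δ ≈ 0.953.
p = a·p₁ + b·p₂ ≈ (-0.066, 0.160, 0.985); φ = arcsin(p_z) ≈ 80.05°, λ = atan2(p_y, p_x) ≈ 112.35°.

≈ lat 80.0°N, lon 112.3°E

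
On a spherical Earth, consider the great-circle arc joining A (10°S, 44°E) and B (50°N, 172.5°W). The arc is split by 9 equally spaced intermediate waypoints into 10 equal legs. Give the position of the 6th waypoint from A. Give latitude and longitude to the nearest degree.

≈ (53°N, 98°E)

Convert each endpoint to a unit vector on the sphere (x = cos φ cos λ, y = cos φ sin λ, z = sin φ).
The central angle between the endpoints is δ = arccos(p₁·p₂) ≈ 2.268 rad (129.9°).
Interpolate at f = 6/10 with slerp weights a = sin((1−f)δ)/sin δ ≈ 1.027, b = sin(fδ)/sin δ ≈ 1.275.
p = a·p₁ + b·p₂ ≈ (-0.085, 0.596, 0.799); φ = arcsin(p_z) ≈ 53.00°, λ = atan2(p_y, p_x) ≈ 98.13°.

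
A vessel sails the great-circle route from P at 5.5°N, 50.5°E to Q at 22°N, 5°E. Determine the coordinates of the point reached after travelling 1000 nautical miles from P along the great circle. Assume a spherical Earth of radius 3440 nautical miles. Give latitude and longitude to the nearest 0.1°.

≈ 12.3°N, 35.1°E

From cos δ = sin φ₁ sin φ₂ + cos φ₁ cos φ₂ cos Δλ, the central angle is δ ≈ 0.819 rad (46.9°). The total great-circle distance is δ·R ≈ 0.819 × 3440 ≈ 2818 nmi, so the target fraction is f = 1000/2818 ≈ 0.355.
Interpolate at f ≈ 0.355 with slerp weights a = sin((1−f)δ)/sin δ ≈ 0.690, b = sin(fδ)/sin δ ≈ 0.392.
p = a·p₁ + b·p₂ ≈ (0.799, 0.562, 0.213); φ = arcsin(p_z) ≈ 12.30°, λ = atan2(p_y, p_x) ≈ 35.10°.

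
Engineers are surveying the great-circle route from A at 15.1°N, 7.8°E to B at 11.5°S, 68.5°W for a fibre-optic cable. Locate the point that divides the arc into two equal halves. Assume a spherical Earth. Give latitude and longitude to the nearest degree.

Write both endpoints as unit vectors p₁, p₂ with components (cos φ cos λ, cos φ sin λ, sin φ).
The central angle between the endpoints is δ = arccos(p₁·p₂) ≈ 1.398 rad (80.1°).
Interpolate at f = 1/2 with slerp weights a = sin((1−f)δ)/sin δ ≈ 0.653, b = sin(fδ)/sin δ ≈ 0.653.
p = a·p₁ + b·p₂ ≈ (0.859, -0.510, 0.040); φ = arcsin(p_z) ≈ 2.29°, λ = atan2(p_y, p_x) ≈ -30.68°.

≈ 2°N, 31°W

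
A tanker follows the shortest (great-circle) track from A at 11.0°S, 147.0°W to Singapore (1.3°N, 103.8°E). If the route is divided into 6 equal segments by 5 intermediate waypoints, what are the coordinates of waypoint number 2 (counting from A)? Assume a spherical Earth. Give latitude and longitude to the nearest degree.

Convert each endpoint to a unit vector on the sphere (x = cos φ cos λ, y = cos φ sin λ, z = sin φ).
The central angle between the endpoints is δ = arccos(p₁·p₂) ≈ 1.904 rad (109.1°).
Interpolate at f = 2/6 with slerp weights a = sin((1−f)δ)/sin δ ≈ 1.010, b = sin(fδ)/sin δ ≈ 0.627.
p = a·p₁ + b·p₂ ≈ (-0.982, 0.069, -0.179); φ = arcsin(p_z) ≈ -10.29°, λ = atan2(p_y, p_x) ≈ 175.98°.

≈ 10°S, 176°E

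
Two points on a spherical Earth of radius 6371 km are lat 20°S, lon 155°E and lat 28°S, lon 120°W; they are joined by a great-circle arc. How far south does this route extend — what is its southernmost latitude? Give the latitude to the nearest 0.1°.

≈ 31.8°S

The great circle lies in the plane with unit normal n̂ = (p₁ × p₂)/|p₁ × p₂|.
Here n̂_z ≈ +0.850; the vertex latitude is φ_max = arccos|n̂_z| ≈ 31.8°.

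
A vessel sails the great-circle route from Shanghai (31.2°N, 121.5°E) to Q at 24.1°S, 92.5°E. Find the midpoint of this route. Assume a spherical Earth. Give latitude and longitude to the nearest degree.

≈ 4°N, 107°E

Convert each endpoint to a unit vector on the sphere (x = cos φ cos λ, y = cos φ sin λ, z = sin φ).
The central angle between the endpoints is δ = arccos(p₁·p₂) ≈ 1.080 rad (61.9°).
Interpolate at f = 1/2 with slerp weights a = sin((1−f)δ)/sin δ ≈ 0.583, b = sin(fδ)/sin δ ≈ 0.583.
p = a·p₁ + b·p₂ ≈ (-0.284, 0.957, 0.064); φ = arcsin(p_z) ≈ 3.67°, λ = atan2(p_y, p_x) ≈ 106.52°.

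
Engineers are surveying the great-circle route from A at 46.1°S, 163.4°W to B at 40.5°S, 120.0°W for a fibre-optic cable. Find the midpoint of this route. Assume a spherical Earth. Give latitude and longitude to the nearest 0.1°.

Convert each endpoint to a unit vector on the sphere (x = cos φ cos λ, y = cos φ sin λ, z = sin φ).
The central angle between the endpoints is δ = arccos(p₁·p₂) ≈ 0.553 rad (31.7°).
Interpolate at f = 1/2 with slerp weights a = sin((1−f)δ)/sin δ ≈ 0.520, b = sin(fδ)/sin δ ≈ 0.520.
p = a·p₁ + b·p₂ ≈ (-0.543, -0.445, -0.712); φ = arcsin(p_z) ≈ -45.40°, λ = atan2(p_y, p_x) ≈ -140.65°.

≈ 45.4°S, 140.6°W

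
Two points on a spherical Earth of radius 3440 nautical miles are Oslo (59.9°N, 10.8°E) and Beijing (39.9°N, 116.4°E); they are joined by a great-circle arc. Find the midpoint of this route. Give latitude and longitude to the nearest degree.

≈ (62°N, 79°E)

Write both endpoints as unit vectors p₁, p₂ with components (cos φ cos λ, cos φ sin λ, sin φ).
The central angle between the endpoints is δ = arccos(p₁·p₂) ≈ 1.102 rad (63.2°).
Interpolate at f = 1/2 with slerp weights a = sin((1−f)δ)/sin δ ≈ 0.587, b = sin(fδ)/sin δ ≈ 0.587.
p = a·p₁ + b·p₂ ≈ (0.089, 0.458, 0.884); φ = arcsin(p_z) ≈ 62.16°, λ = atan2(p_y, p_x) ≈ 79.02°.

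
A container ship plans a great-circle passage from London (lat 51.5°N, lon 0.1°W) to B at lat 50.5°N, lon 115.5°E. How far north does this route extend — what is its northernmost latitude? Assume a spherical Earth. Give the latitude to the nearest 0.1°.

The great circle lies in the plane with unit normal n̂ = (p₁ × p₂)/|p₁ × p₂|.
Here n̂_z ≈ +0.396; the vertex latitude is φ_max = arccos|n̂_z| ≈ 66.7°.
Check via Clairaut: cos φ_max = |cos φ₁| · sin C = cos(51.5°)·sin(39.5°) ≈ 0.396, again giving ≈ 66.7°.

≈ 66.7°N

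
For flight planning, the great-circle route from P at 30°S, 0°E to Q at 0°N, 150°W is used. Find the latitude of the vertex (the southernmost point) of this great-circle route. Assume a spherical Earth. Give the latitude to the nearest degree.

≈ 49°S

The great circle lies in the plane with unit normal n̂ = (p₁ × p₂)/|p₁ × p₂|.
Here n̂_z ≈ -0.655; the vertex latitude is φ_max = arccos|n̂_z| ≈ 49.1°.
Check via Clairaut: cos φ_max = |cos φ₁| · sin C = cos(30.0°)·sin(130.9°) ≈ 0.655, again giving ≈ 49.1°.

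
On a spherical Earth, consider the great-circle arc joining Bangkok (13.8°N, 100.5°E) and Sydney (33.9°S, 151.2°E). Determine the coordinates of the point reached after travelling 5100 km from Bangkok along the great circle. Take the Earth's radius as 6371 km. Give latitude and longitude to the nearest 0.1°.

≈ 19.6°S, 132.4°E

Write both endpoints as unit vectors p₁, p₂ with components (cos φ cos λ, cos φ sin λ, sin φ).
The central angle between the endpoints is δ = arccos(p₁·p₂) ≈ 1.184 rad (67.8°). The total great-circle distance is δ·R ≈ 1.184 × 6371 ≈ 7541 km, so the target fraction is f = 5100/7541 ≈ 0.676.
Interpolate at f ≈ 0.676 with slerp weights a = sin((1−f)δ)/sin δ ≈ 0.404, b = sin(fδ)/sin δ ≈ 0.775.
p = a·p₁ + b·p₂ ≈ (-0.635, 0.695, -0.336); φ = arcsin(p_z) ≈ -19.63°, λ = atan2(p_y, p_x) ≈ 132.41°.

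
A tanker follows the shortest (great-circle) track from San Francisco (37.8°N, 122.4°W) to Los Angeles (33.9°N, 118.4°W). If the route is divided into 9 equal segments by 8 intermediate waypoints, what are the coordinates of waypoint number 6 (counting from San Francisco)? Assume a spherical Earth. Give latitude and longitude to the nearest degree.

Convert each endpoint to a unit vector on the sphere (x = cos φ cos λ, y = cos φ sin λ, z = sin φ).
The central angle between the endpoints is δ = arccos(p₁·p₂) ≈ 0.088 rad (5.1°).
Interpolate at f = 6/9 with slerp weights a = sin((1−f)δ)/sin δ ≈ 0.334, b = sin(fδ)/sin δ ≈ 0.667.
p = a·p₁ + b·p₂ ≈ (-0.405, -0.710, 0.577); φ = arcsin(p_z) ≈ 35.21°, λ = atan2(p_y, p_x) ≈ -119.69°.

≈ (35°N, 120°W)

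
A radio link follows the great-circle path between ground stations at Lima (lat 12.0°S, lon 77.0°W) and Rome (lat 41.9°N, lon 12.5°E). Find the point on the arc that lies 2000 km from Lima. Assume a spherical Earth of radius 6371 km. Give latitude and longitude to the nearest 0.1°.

≈ lat 0.1°N, lon 63.6°W

Write both endpoints as unit vectors p₁, p₂ with components (cos φ cos λ, cos φ sin λ, sin φ).
The central angle between the endpoints is δ = arccos(p₁·p₂) ≈ 1.704 rad (97.6°). The total great-circle distance is δ·R ≈ 1.704 × 6371 ≈ 10854 km, so the target fraction is f = 2000/10854 ≈ 0.184.
Interpolate at f ≈ 0.184 with slerp weights a = sin((1−f)δ)/sin δ ≈ 0.992, b = sin(fδ)/sin δ ≈ 0.312.
p = a·p₁ + b·p₂ ≈ (0.445, -0.896, 0.002); φ = arcsin(p_z) ≈ 0.10°, λ = atan2(p_y, p_x) ≈ -63.59°.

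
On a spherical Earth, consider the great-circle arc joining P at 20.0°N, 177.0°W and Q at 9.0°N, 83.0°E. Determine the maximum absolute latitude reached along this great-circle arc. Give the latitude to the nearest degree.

≈ 23°N

The great circle lies in the plane with unit normal n̂ = (p₁ × p₂)/|p₁ × p₂|.
Here n̂_z ≈ -0.919; the vertex latitude is φ_max = arccos|n̂_z| ≈ 23.2°.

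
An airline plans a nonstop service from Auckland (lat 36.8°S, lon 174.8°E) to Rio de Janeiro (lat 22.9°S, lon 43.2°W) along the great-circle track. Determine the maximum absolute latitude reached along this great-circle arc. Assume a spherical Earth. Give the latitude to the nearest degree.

The great circle lies in the plane with unit normal n̂ = (p₁ × p₂)/|p₁ × p₂|.
Here n̂_z ≈ +0.484; the vertex latitude is φ_max = arccos|n̂_z| ≈ 61.0°.
Check via Clairaut: cos φ_max = |cos φ₁| · sin C = cos(36.8°)·sin(142.8°) ≈ 0.484, again giving ≈ 61.0°.

≈ 61°S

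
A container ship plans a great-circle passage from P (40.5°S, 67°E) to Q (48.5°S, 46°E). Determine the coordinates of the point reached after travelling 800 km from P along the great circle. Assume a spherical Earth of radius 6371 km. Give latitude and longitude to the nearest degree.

≈ (44°S, 59°E)

Convert each endpoint to a unit vector on the sphere (x = cos φ cos λ, y = cos φ sin λ, z = sin φ).
The central angle between the endpoints is δ = arccos(p₁·p₂) ≈ 0.295 rad (16.9°). The total great-circle distance is δ·R ≈ 0.295 × 6371 ≈ 1879 km, so the target fraction is f = 800/1879 ≈ 0.426.
Interpolate at f ≈ 0.426 with slerp weights a = sin((1−f)δ)/sin δ ≈ 0.580, b = sin(fδ)/sin δ ≈ 0.431.
p = a·p₁ + b·p₂ ≈ (0.371, 0.611, -0.699); φ = arcsin(p_z) ≈ -44.37°, λ = atan2(p_y, p_x) ≈ 58.77°.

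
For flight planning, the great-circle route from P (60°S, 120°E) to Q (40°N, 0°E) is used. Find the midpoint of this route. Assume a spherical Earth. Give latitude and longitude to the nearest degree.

Convert each endpoint to a unit vector on the sphere (x = cos φ cos λ, y = cos φ sin λ, z = sin φ).
The central angle between the endpoints is δ = arccos(p₁·p₂) ≈ 2.416 rad (138.4°).
Interpolate at f = 1/2 with slerp weights a = sin((1−f)δ)/sin δ ≈ 1.409, b = sin(fδ)/sin δ ≈ 1.409.
p = a·p₁ + b·p₂ ≈ (0.727, 0.610, -0.315); φ = arcsin(p_z) ≈ -18.33°, λ = atan2(p_y, p_x) ≈ 40.00°.

≈ (18°S, 40°E)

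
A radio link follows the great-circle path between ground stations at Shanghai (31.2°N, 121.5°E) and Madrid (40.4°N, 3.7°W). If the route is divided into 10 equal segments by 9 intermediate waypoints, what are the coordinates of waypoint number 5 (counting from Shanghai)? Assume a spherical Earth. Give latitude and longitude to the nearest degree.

Convert each endpoint to a unit vector on the sphere (x = cos φ cos λ, y = cos φ sin λ, z = sin φ).
The central angle between the endpoints is δ = arccos(p₁·p₂) ≈ 1.611 rad (92.3°).
Interpolate at f = 5/10 with slerp weights a = sin((1−f)δ)/sin δ ≈ 0.722, b = sin(fδ)/sin δ ≈ 0.722.
p = a·p₁ + b·p₂ ≈ (0.226, 0.491, 0.841); φ = arcsin(p_z) ≈ 57.30°, λ = atan2(p_y, p_x) ≈ 65.29°.

≈ 57°N, 65°E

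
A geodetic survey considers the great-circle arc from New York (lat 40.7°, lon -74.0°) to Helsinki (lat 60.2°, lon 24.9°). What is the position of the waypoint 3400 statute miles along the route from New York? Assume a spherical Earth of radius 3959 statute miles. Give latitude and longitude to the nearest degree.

From cos δ = sin φ₁ sin φ₂ + cos φ₁ cos φ₂ cos Δλ, the central angle is δ ≈ 1.038 rad (59.5°). The total great-circle distance is δ·R ≈ 1.038 × 3959 ≈ 4111 mi, so the target fraction is f = 3400/4111 ≈ 0.827.
Interpolate at f ≈ 0.827 with slerp weights a = sin((1−f)δ)/sin δ ≈ 0.207, b = sin(fδ)/sin δ ≈ 0.879.
p = a·p₁ + b·p₂ ≈ (0.439, 0.033, 0.898); φ = arcsin(p_z) ≈ 63.86°, λ = atan2(p_y, p_x) ≈ 4.26°.

≈ lat 64°, lon 4°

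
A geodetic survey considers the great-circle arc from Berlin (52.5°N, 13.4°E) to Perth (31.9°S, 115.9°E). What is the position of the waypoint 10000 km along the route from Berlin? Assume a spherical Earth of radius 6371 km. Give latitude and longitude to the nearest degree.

≈ 7°S, 94°E

The haversine formula gives a central angle δ ≈ 2.131 rad (122.1°) between the endpoints. The total great-circle distance is δ·R ≈ 2.131 × 6371 ≈ 13575 km, so the target fraction is f = 10000/13575 ≈ 0.737.
Interpolate at f ≈ 0.737 with slerp weights a = sin((1−f)δ)/sin δ ≈ 0.628, b = sin(fδ)/sin δ ≈ 1.180.
p = a·p₁ + b·p₂ ≈ (-0.066, 0.990, -0.125); φ = arcsin(p_z) ≈ -7.21°, λ = atan2(p_y, p_x) ≈ 93.80°.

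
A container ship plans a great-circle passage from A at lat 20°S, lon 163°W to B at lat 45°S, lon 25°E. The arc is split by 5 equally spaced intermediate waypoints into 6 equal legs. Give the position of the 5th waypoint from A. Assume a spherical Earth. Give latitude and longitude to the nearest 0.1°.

≈ lat 63.8°S, lon 31.1°E

From cos δ = sin φ₁ sin φ₂ + cos φ₁ cos φ₂ cos Δλ, the central angle is δ ≈ 2.000 rad (114.6°).
Interpolate at f = 5/6 with slerp weights a = sin((1−f)δ)/sin δ ≈ 0.360, b = sin(fδ)/sin δ ≈ 1.095.
p = a·p₁ + b·p₂ ≈ (0.378, 0.228, -0.897); φ = arcsin(p_z) ≈ -63.78°, λ = atan2(p_y, p_x) ≈ 31.12°.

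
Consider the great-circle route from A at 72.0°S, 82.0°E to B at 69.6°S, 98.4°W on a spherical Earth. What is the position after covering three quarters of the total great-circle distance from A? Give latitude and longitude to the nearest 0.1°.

≈ 79.2°S, 98.6°W

From cos δ = sin φ₁ sin φ₂ + cos φ₁ cos φ₂ cos Δλ, the central angle is δ ≈ 0.670 rad (38.4°).
Interpolate at f = 3/4 with slerp weights a = sin((1−f)δ)/sin δ ≈ 0.268, b = sin(fδ)/sin δ ≈ 0.776.
p = a·p₁ + b·p₂ ≈ (-0.028, -0.185, -0.982); φ = arcsin(p_z) ≈ -79.20°, λ = atan2(p_y, p_x) ≈ -98.58°.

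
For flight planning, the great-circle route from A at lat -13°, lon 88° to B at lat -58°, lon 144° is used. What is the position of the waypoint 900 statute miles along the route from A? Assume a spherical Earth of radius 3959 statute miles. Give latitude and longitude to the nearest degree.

Convert each endpoint to a unit vector on the sphere (x = cos φ cos λ, y = cos φ sin λ, z = sin φ).
The central angle between the endpoints is δ = arccos(p₁·p₂) ≈ 1.071 rad (61.3°). The total great-circle distance is δ·R ≈ 1.071 × 3959 ≈ 4239 mi, so the target fraction is f = 900/4239 ≈ 0.212.
Interpolate at f ≈ 0.212 with slerp weights a = sin((1−f)δ)/sin δ ≈ 0.851, b = sin(fδ)/sin δ ≈ 0.257.
p = a·p₁ + b·p₂ ≈ (-0.081, 0.909, -0.409); φ = arcsin(p_z) ≈ -24.16°, λ = atan2(p_y, p_x) ≈ 95.10°.

≈ lat -24°, lon 95°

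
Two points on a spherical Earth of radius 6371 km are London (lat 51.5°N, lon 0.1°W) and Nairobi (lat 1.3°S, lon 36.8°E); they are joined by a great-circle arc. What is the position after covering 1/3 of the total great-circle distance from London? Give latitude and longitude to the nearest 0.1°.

≈ lat 35.1°N, lon 16.9°E

Write both endpoints as unit vectors p₁, p₂ with components (cos φ cos λ, cos φ sin λ, sin φ).
The central angle between the endpoints is δ = arccos(p₁·p₂) ≈ 1.070 rad (61.3°).
Interpolate at f = 1/3 with slerp weights a = sin((1−f)δ)/sin δ ≈ 0.746, b = sin(fδ)/sin δ ≈ 0.398.
p = a·p₁ + b·p₂ ≈ (0.783, 0.238, 0.575); φ = arcsin(p_z) ≈ 35.09°, λ = atan2(p_y, p_x) ≈ 16.88°.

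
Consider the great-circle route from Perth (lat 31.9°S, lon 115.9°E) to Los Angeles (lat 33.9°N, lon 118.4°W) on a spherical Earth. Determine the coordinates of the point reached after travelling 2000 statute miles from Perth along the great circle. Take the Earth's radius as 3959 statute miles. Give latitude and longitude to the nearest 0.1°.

≈ lat 19.6°S, lon 145.2°E

Write both endpoints as unit vectors p₁, p₂ with components (cos φ cos λ, cos φ sin λ, sin φ).
The central angle between the endpoints is δ = arccos(p₁·p₂) ≈ 2.355 rad (134.9°). The total great-circle distance is δ·R ≈ 2.355 × 3959 ≈ 9322 mi, so the target fraction is f = 2000/9322 ≈ 0.215.
Interpolate at f ≈ 0.215 with slerp weights a = sin((1−f)δ)/sin δ ≈ 1.357, b = sin(fδ)/sin δ ≈ 0.683.
p = a·p₁ + b·p₂ ≈ (-0.773, 0.538, -0.336); φ = arcsin(p_z) ≈ -19.65°, λ = atan2(p_y, p_x) ≈ 145.18°.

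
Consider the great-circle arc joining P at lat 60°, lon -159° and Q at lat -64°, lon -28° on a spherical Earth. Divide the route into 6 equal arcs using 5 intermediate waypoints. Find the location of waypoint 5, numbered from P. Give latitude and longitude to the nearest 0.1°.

≈ lat -49.8°, lon -69.9°

Convert each endpoint to a unit vector on the sphere (x = cos φ cos λ, y = cos φ sin λ, z = sin φ).
The central angle between the endpoints is δ = arccos(p₁·p₂) ≈ 2.744 rad (157.2°).
Interpolate at f = 5/6 with slerp weights a = sin((1−f)δ)/sin δ ≈ 1.142, b = sin(fδ)/sin δ ≈ 1.950.
p = a·p₁ + b·p₂ ≈ (0.222, -0.606, -0.764); φ = arcsin(p_z) ≈ -49.81°, λ = atan2(p_y, p_x) ≈ -69.89°.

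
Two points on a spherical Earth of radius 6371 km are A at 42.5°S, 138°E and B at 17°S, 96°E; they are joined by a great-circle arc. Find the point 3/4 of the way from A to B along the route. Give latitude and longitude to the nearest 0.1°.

Convert each endpoint to a unit vector on the sphere (x = cos φ cos λ, y = cos φ sin λ, z = sin φ).
The central angle between the endpoints is δ = arccos(p₁·p₂) ≈ 0.765 rad (43.8°).
Interpolate at f = 3/4 with slerp weights a = sin((1−f)δ)/sin δ ≈ 0.274, b = sin(fδ)/sin δ ≈ 0.784.
p = a·p₁ + b·p₂ ≈ (-0.229, 0.881, -0.415); φ = arcsin(p_z) ≈ -24.49°, λ = atan2(p_y, p_x) ≈ 104.56°.

≈ 24.5°S, 104.6°E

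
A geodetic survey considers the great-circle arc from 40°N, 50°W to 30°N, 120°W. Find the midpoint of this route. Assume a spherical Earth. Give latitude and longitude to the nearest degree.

≈ 40°N, 87°W

From cos δ = sin φ₁ sin φ₂ + cos φ₁ cos φ₂ cos Δλ, the central angle is δ ≈ 0.990 rad (56.7°).
Interpolate at f = 1/2 with slerp weights a = sin((1−f)δ)/sin δ ≈ 0.568, b = sin(fδ)/sin δ ≈ 0.568.
p = a·p₁ + b·p₂ ≈ (0.034, -0.760, 0.649); φ = arcsin(p_z) ≈ 40.50°, λ = atan2(p_y, p_x) ≈ -87.46°.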